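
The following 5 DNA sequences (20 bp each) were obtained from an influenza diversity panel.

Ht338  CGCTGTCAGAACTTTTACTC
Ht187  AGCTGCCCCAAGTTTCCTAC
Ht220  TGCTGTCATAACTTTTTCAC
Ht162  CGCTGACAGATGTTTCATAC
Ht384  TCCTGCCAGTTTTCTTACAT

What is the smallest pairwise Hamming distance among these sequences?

Pairwise Hamming distances:
  Ht338 vs Ht187: 9
  Ht338 vs Ht220: 4
  Ht338 vs Ht162: 6
  Ht338 vs Ht384: 9
  Ht187 vs Ht220: 8
  Ht187 vs Ht162: 6
  Ht187 vs Ht384: 12
  Ht220 vs Ht162: 8
  Ht220 vs Ht384: 9
  Ht162 vs Ht384: 9
The smallest is 4, between Ht338 and Ht220.

4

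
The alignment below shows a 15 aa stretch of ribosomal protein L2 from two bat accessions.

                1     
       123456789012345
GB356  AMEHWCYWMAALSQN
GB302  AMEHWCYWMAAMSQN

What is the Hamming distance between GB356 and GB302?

Differing sites — 12:L/M.
That gives 1 mismatch out of 15 aligned sites, so the Hamming distance is 1.

1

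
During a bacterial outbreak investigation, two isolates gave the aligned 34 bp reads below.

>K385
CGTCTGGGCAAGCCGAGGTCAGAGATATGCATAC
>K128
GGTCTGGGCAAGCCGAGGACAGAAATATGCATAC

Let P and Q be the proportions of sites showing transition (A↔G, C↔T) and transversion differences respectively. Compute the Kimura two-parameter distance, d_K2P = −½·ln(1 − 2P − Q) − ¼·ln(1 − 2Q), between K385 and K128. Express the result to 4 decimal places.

0.0939

The sequences differ at positions 1 (C/G, transversion), 19 (T/A, transversion), 24 (G/A, transition).
Of the 3 differences, 1 transition and 2 transversions over 34 sites: P = 1/34 = 0.029412, Q = 2/34 = 0.058824.
d = −0.5·ln(0.882352) − 0.25·ln(0.882352) = −0.5·(-0.125164) − 0.25·(-0.125164) = 0.0939.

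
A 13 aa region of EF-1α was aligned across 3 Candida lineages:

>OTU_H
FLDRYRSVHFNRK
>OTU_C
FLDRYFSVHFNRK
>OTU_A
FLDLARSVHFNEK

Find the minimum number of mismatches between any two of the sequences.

Pairwise Hamming distances:
  OTU_H vs OTU_C: 1
  OTU_H vs OTU_A: 3
  OTU_C vs OTU_A: 4
The smallest is 1, between OTU_H and OTU_C.

1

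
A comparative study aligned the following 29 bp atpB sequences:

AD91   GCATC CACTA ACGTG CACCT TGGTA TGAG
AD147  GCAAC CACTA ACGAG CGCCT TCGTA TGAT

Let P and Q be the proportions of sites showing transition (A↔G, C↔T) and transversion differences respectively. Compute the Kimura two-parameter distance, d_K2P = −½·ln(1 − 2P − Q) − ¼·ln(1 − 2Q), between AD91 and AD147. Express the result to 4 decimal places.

The sequences differ at positions 4 (T/A, transversion), 14 (T/A, transversion), 17 (A/G, transition), 22 (G/C, transversion), 29 (G/T, transversion).
Of the 5 differences, 1 transition and 4 transversions over 29 sites: P = 1/29 = 0.034483, Q = 4/29 = 0.137931.
d = −0.5·ln(0.793103) − 0.25·ln(0.724138) = −0.5·(-0.231802) − 0.25·(-0.322773) = 0.1966.

0.1966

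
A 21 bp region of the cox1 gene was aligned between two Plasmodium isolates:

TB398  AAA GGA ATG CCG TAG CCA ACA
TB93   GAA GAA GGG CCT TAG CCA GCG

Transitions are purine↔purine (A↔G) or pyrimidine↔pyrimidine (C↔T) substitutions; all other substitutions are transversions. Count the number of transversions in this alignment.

2

Mismatches occur at site 1 (A/G, transition), site 5 (G/A, transition), site 7 (A/G, transition), site 8 (T/G, transversion), site 12 (G/T, transversion), site 19 (A/G, transition), site 21 (A/G, transition).
Of the 7 differences, 5 transitions and 2 transversions, so the answer is 2.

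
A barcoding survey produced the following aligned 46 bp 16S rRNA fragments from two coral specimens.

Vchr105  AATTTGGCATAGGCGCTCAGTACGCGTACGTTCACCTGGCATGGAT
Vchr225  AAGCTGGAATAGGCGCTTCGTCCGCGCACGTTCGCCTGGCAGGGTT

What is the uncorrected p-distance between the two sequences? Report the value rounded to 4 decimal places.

Mismatches occur at site 3 (T/G), site 4 (T/C), site 8 (C/A), site 18 (C/T), site 19 (A/C), site 22 (A/C), site 27 (T/C), site 34 (A/G), site 42 (T/G), site 45 (A/T).
There are 10 differences over 46 sites, so p = 10/46 = 0.2174.

0.2174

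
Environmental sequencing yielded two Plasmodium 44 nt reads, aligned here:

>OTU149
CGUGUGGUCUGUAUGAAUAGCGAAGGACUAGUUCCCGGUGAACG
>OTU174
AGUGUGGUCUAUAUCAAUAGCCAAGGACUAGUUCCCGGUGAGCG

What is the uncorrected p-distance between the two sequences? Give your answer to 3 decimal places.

The sequences differ at positions 1 (C/A), 11 (G/A), 15 (G/C), 22 (G/C), 42 (A/G).
There are 5 differences over 44 sites, so p = 5/44 = 0.114.

0.114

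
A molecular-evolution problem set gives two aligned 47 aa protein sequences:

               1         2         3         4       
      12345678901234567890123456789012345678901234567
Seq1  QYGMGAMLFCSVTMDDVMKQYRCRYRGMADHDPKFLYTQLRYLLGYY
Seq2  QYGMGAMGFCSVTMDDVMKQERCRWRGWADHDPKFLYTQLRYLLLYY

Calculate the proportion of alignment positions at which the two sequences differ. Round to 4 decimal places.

Differing sites — 8:L/G; 21:Y/E; 25:Y/W; 28:M/W; 45:G/L.
There are 5 differences over 47 sites, so p = 5/47 = 0.1064.

0.1064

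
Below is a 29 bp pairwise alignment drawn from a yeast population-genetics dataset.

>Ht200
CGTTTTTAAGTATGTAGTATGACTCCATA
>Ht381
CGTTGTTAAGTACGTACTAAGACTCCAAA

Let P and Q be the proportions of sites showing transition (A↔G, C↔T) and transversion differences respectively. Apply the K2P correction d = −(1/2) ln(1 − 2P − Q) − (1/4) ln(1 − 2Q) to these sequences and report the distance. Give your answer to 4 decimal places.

The sequences differ at positions 5 (T/G, transversion), 13 (T/C, transition), 17 (G/C, transversion), 20 (T/A, transversion), 28 (T/A, transversion).
Of the 5 differences, 1 transition and 4 transversions over 29 sites: P = 1/29 = 0.034483, Q = 4/29 = 0.137931.
d = −0.5·ln(0.793103) − 0.25·ln(0.724138) = −0.5·(-0.231802) − 0.25·(-0.322773) = 0.1966.

0.1966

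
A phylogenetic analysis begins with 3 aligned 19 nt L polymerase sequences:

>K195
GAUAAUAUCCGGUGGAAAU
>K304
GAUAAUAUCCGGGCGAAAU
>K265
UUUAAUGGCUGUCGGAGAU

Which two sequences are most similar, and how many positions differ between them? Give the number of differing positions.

2

Pairwise Hamming distances:
  K195 vs K304: 2
  K195 vs K265: 8
  K304 vs K265: 9
The smallest is 2, between K195 and K304.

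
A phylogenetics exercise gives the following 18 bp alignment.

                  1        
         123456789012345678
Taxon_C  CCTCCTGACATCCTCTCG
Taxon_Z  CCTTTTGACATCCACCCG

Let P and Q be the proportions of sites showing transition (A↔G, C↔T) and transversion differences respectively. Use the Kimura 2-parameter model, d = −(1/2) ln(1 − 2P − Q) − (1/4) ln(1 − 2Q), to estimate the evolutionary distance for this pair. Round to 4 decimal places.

0.2757

Mismatches occur at site 4 (C↔T, transition), site 5 (C↔T, transition), site 14 (T↔A, transversion), site 16 (T↔C, transition).
Of the 4 differences, 3 transitions and 1 transversion over 18 sites: P = 3/18 = 0.166667, Q = 1/18 = 0.055556.
d = −0.5·ln(0.611110) − 0.25·ln(0.888888) = −0.5·(-0.492478) − 0.25·(-0.117784) = 0.2757.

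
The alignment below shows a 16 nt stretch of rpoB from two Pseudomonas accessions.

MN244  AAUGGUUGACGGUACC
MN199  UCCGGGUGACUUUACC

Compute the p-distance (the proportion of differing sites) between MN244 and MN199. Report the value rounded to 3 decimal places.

0.375

Mismatches occur at site 1 (A/U), site 2 (A/C), site 3 (U/C), site 6 (U/G), site 11 (G/U), site 12 (G/U).
There are 6 differences over 16 sites, so p = 6/16 = 0.375.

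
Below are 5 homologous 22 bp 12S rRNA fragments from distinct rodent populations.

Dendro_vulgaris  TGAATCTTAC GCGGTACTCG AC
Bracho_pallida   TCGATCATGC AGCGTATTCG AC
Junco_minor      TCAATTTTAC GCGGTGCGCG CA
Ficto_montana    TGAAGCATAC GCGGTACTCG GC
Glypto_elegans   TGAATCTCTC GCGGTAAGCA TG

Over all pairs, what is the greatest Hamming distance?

Pairwise Hamming distances:
  Dendro_vulgaris vs Bracho_pallida: 8
  Dendro_vulgaris vs Junco_minor: 6
  Dendro_vulgaris vs Ficto_montana: 3
  Dendro_vulgaris vs Glypto_elegans: 7
  Bracho_pallida vs Junco_minor: 12
  Bracho_pallida vs Ficto_montana: 9
  Bracho_pallida vs Glypto_elegans: 13
  Junco_minor vs Ficto_montana: 8
  Junco_minor vs Glypto_elegans: 9
  Ficto_montana vs Glypto_elegans: 9
The largest is 13, between Bracho_pallida and Glypto_elegans.

13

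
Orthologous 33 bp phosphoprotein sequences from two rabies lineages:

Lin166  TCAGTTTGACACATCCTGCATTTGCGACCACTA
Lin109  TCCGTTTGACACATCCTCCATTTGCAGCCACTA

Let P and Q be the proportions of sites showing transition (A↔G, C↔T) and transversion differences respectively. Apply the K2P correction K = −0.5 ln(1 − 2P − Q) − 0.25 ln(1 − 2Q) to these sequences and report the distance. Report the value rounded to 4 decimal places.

Differing sites — 3:A/C (Tv); 18:G/C (Tv); 26:G/A (Ti); 27:A/G (Ti).
Of the 4 differences, 2 transitions and 2 transversions over 33 sites: P = 2/33 = 0.060606, Q = 2/33 = 0.060606.
d = −0.5·ln(0.818182) − 0.25·ln(0.878788) = −0.5·(-0.200670) − 0.25·(-0.129212) = 0.1326.

0.1326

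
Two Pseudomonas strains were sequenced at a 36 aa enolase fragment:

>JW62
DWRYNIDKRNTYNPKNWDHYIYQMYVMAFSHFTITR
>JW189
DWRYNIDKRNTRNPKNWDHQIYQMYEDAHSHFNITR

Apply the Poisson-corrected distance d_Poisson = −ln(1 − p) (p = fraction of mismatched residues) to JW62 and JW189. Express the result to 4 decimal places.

Mismatches occur at site 12 (Y↔R), site 20 (Y↔Q), site 26 (V↔E), site 27 (M↔D), site 29 (F↔H), site 33 (T↔N).
p = 6/36 = 0.166667.
d = −ln(1 − 0.166667) = −ln(0.833333) = 0.1823.

0.1823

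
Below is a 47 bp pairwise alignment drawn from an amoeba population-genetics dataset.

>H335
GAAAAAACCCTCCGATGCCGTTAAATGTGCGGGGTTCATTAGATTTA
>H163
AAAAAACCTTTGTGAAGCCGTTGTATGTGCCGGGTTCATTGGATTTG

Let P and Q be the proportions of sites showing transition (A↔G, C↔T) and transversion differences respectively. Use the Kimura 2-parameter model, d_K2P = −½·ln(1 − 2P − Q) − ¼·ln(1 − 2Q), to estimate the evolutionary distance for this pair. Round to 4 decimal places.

0.3188

Mismatches occur at site 1 (G/A, transition), site 7 (A/C, transversion), site 9 (C/T, transition), site 10 (C/T, transition), site 12 (C/G, transversion), site 13 (C/T, transition), site 16 (T/A, transversion), site 23 (A/G, transition), site 24 (A/T, transversion), site 31 (G/C, transversion), site 41 (A/G, transition), site 47 (A/G, transition).
Of the 12 differences, 7 transitions and 5 transversions over 47 sites: P = 7/47 = 0.148936, Q = 5/47 = 0.106383.
d = −0.5·ln(0.595745) − 0.25·ln(0.787234) = −0.5·(-0.517943) − 0.25·(-0.239230) = 0.3188.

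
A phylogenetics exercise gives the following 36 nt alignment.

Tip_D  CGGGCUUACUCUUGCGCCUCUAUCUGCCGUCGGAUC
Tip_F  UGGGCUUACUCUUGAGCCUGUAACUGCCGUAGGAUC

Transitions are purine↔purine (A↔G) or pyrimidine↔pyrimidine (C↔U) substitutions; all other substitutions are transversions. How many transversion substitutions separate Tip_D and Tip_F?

4

Differing sites — 1:C/U (Ti); 15:C/A (Tv); 20:C/G (Tv); 23:U/A (Tv); 31:C/A (Tv).
Of the 5 differences, 1 transition and 4 transversions, so the answer is 4.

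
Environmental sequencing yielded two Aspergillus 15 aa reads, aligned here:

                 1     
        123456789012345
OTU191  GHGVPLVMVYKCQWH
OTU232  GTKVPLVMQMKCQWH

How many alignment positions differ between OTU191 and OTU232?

4

The sequences differ at positions 2 (H/T), 3 (G/K), 9 (V/Q), 10 (Y/M).
That gives 4 mismatches out of 15 aligned sites, so the Hamming distance is 4.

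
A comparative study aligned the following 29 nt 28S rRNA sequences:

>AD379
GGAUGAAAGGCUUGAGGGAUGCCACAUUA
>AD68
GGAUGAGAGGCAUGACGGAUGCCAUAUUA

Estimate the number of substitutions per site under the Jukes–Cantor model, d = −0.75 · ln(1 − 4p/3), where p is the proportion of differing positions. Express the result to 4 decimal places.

Differing sites — 7:A/G; 12:U/A; 16:G/C; 25:C/U.
p = 4/29 = 0.137931.
d = −0.75 · ln(1 − (4/3)·0.137931) = −0.75 · ln(0.816092) = −0.75 · (-0.203228) = 0.1524.

0.1524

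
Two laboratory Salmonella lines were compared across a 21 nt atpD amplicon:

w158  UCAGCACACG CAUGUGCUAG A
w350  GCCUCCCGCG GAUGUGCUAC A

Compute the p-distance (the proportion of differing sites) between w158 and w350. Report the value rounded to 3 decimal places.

The sequences differ at positions 1 (U/G), 3 (A/C), 4 (G/U), 6 (A/C), 8 (A/G), 11 (C/G), 20 (G/C).
There are 7 differences over 21 sites, so p = 7/21 = 0.333.

0.333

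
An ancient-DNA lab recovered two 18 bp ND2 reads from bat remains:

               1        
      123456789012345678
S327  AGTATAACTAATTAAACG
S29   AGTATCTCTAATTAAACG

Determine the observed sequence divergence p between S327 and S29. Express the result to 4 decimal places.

0.1111

Mismatches occur at site 6 (A↔C), site 7 (A↔T).
There are 2 differences over 18 sites, so p = 2/18 = 0.1111.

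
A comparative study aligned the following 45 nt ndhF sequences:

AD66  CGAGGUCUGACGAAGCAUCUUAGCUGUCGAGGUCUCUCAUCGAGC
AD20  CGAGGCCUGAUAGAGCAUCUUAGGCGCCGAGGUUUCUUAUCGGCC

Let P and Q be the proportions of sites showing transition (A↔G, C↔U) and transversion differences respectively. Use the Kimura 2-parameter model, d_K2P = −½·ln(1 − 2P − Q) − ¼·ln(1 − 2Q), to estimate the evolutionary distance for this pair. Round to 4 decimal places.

0.3172

Differing sites — 6:U/C (Ti); 11:C/U (Ti); 12:G/A (Ti); 13:A/G (Ti); 24:C/G (Tv); 25:U/C (Ti); 27:U/C (Ti); 34:C/U (Ti); 38:C/U (Ti); 43:A/G (Ti); 44:G/C (Tv).
Of the 11 differences, 9 transitions and 2 transversions over 45 sites: P = 9/45 = 0.200000, Q = 2/45 = 0.044444.
d = −0.5·ln(0.555556) − 0.25·ln(0.911112) = −0.5·(-0.587786) − 0.25·(-0.093089) = 0.3172.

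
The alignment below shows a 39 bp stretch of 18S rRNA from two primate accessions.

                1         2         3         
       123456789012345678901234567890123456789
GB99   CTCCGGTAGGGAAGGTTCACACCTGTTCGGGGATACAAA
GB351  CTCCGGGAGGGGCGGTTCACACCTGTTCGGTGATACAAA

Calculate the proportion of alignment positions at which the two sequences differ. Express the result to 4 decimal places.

The sequences differ at positions 7 (T/G), 12 (A/G), 13 (A/C), 31 (G/T).
There are 4 differences over 39 sites, so p = 4/39 = 0.1026.

0.1026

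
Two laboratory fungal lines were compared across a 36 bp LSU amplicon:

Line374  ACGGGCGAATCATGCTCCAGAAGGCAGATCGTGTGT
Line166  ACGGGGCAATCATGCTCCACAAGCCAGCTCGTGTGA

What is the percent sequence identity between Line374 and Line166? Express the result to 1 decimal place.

83.3%

The sequences differ at positions 6 (C/G), 7 (G/C), 20 (G/C), 24 (G/C), 28 (A/C), 36 (T/A).
30 of the 36 sites match, so the percent identity is 30/36 × 100 = 83.3%.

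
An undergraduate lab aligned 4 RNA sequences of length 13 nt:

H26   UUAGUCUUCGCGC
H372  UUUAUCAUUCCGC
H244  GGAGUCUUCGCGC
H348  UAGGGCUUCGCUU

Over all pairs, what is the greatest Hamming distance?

Pairwise Hamming distances:
  H26 vs H372: 5
  H26 vs H244: 2
  H26 vs H348: 5
  H372 vs H244: 7
  H372 vs H348: 9
  H244 vs H348: 6
The largest is 9, between H372 and H348.

9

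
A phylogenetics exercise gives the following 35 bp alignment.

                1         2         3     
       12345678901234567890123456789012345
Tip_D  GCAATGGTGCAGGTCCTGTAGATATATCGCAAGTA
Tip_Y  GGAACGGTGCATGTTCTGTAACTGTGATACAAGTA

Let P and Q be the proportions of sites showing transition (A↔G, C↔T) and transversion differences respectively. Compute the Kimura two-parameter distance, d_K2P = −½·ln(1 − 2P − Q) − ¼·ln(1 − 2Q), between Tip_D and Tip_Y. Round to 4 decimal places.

The sequences differ at positions 2 (C/G, transversion), 5 (T/C, transition), 12 (G/T, transversion), 15 (C/T, transition), 21 (G/A, transition), 22 (A/C, transversion), 24 (A/G, transition), 26 (A/G, transition), 27 (T/A, transversion), 28 (C/T, transition), 29 (G/A, transition).
Of the 11 differences, 7 transitions and 4 transversions over 35 sites: P = 7/35 = 0.200000, Q = 4/35 = 0.114286.
d = −0.5·ln(0.485714) − 0.25·ln(0.771428) = −0.5·(-0.722135) − 0.25·(-0.259512) = 0.4259.

0.4259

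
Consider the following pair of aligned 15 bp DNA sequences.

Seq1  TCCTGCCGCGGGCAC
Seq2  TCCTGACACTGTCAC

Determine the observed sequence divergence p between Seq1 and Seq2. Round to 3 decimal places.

0.267

Mismatches occur at site 6 (C↔A), site 8 (G↔A), site 10 (G↔T), site 12 (G↔T).
There are 4 differences over 15 sites, so p = 4/15 = 0.267.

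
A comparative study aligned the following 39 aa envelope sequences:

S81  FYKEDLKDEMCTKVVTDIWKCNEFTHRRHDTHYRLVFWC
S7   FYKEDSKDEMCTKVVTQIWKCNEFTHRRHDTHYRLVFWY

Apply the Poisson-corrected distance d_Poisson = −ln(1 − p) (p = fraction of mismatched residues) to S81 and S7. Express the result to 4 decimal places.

Differing sites — 6:L/S; 17:D/Q; 39:C/Y.
p = 3/39 = 0.076923.
d = −ln(1 − 0.076923) = −ln(0.923077) = 0.0800.

0.0800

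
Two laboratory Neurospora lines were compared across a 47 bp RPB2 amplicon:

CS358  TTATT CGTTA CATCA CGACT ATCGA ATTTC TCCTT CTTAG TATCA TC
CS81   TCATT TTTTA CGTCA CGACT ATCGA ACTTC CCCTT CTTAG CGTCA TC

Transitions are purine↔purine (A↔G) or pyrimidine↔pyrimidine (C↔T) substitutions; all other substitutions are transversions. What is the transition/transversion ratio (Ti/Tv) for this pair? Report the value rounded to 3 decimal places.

Mismatches occur at site 2 (T/C, transition), site 6 (C/T, transition), site 7 (G/T, transversion), site 12 (A/G, transition), site 27 (T/C, transition), site 31 (T/C, transition), site 41 (T/C, transition), site 42 (A/G, transition).
Of the 8 differences, 7 transitions and 1 transversion, so Ti/Tv = 7/1 = 7.000.

7.000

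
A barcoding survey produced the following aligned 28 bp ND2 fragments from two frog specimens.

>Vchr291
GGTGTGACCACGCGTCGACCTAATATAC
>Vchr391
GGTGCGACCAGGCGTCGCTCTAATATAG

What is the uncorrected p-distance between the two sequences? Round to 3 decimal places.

Mismatches occur at site 5 (T→C), site 11 (C→G), site 18 (A→C), site 19 (C→T), site 28 (C→G).
There are 5 differences over 28 sites, so p = 5/28 = 0.179.

0.179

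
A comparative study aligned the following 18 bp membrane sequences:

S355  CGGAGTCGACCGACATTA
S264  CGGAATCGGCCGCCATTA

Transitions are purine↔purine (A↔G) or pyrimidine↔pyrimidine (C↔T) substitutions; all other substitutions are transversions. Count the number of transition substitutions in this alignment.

Mismatches occur at site 5 (G→A, transition), site 9 (A→G, transition), site 13 (A→C, transversion).
Of the 3 differences, 2 transitions and 1 transversion, so the answer is 2.

2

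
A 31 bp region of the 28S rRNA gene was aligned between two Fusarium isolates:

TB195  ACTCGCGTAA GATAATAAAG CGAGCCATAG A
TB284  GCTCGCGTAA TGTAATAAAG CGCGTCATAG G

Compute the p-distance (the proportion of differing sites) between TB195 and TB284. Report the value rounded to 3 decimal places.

Mismatches occur at site 1 (A→G), site 11 (G→T), site 12 (A→G), site 23 (A→C), site 25 (C→T), site 31 (A→G).
There are 6 differences over 31 sites, so p = 6/31 = 0.194.

0.194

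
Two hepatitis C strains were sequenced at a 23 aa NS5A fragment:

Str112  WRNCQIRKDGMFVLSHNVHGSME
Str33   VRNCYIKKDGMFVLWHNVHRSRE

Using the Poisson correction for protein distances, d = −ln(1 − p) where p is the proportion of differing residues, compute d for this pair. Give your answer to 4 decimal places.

0.3023

The sequences differ at positions 1 (W/V), 5 (Q/Y), 7 (R/K), 15 (S/W), 20 (G/R), 22 (M/R).
p = 6/23 = 0.260870.
d = −ln(1 − 0.260870) = −ln(0.739130) = 0.3023.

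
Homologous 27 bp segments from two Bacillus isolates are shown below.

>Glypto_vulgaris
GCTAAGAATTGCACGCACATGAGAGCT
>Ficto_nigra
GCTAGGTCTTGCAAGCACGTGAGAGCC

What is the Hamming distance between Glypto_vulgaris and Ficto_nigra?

The sequences differ at positions 5 (A/G), 7 (A/T), 8 (A/C), 14 (C/A), 19 (A/G), 27 (T/C).
That gives 6 mismatches out of 27 aligned sites, so the Hamming distance is 6.

6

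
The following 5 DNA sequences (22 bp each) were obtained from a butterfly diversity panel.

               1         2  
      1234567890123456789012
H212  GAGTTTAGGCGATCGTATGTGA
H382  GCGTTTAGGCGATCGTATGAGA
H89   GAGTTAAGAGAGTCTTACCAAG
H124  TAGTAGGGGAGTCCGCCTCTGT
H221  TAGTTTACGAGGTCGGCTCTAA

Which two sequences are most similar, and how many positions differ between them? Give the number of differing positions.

2

Pairwise Hamming distances:
  H212 vs H382: 2
  H212 vs H89: 11
  H212 vs H124: 11
  H212 vs H221: 8
  H382 vs H89: 11
  H382 vs H124: 13
  H382 vs H221: 10
  H89 vs H124: 16
  H89 vs H221: 12
  H124 vs H221: 9
The smallest is 2, between H212 and H382.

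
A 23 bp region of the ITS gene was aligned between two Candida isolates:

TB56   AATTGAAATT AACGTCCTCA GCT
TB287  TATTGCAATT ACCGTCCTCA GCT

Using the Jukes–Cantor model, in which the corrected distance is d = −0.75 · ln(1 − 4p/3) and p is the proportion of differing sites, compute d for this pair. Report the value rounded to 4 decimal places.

Differing sites — 1:A/T; 6:A/C; 12:A/C.
p = 3/23 = 0.130435.
d = −0.75 · ln(1 − (4/3)·0.130435) = −0.75 · ln(0.826087) = −0.75 · (-0.191055) = 0.1433.

0.1433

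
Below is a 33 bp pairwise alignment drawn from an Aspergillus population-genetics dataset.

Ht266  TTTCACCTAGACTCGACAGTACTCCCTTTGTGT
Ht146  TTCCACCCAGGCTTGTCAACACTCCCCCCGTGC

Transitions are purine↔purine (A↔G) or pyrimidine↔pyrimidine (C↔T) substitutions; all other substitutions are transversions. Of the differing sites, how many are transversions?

1

Mismatches occur at site 3 (T↔C, transition), site 8 (T↔C, transition), site 11 (A↔G, transition), site 14 (C↔T, transition), site 16 (A↔T, transversion), site 19 (G↔A, transition), site 20 (T↔C, transition), site 27 (T↔C, transition), site 28 (T↔C, transition), site 29 (T↔C, transition), site 33 (T↔C, transition).
Of the 11 differences, 10 transitions and 1 transversion, so the answer is 1.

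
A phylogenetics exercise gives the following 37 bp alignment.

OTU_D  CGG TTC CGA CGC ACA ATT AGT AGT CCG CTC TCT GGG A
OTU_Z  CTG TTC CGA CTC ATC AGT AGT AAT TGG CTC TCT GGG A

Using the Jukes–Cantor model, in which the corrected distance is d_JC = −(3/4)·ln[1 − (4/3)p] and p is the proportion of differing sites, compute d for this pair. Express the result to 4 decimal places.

0.2551

Differing sites — 2:G/T; 11:G/T; 14:C/T; 15:A/C; 17:T/G; 23:G/A; 25:C/T; 26:C/G.
p = 8/37 = 0.216216.
d = −0.75 · ln(1 − (4/3)·0.216216) = −0.75 · ln(0.711712) = −0.75 · (-0.340082) = 0.2551.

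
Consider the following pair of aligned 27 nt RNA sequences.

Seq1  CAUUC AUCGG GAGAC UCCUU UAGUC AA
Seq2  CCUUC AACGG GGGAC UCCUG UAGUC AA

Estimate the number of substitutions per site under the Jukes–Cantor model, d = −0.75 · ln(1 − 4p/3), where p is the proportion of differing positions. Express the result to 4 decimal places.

0.1650

Differing sites — 2:A/C; 7:U/A; 12:A/G; 20:U/G.
p = 4/27 = 0.148148.
d = −0.75 · ln(1 − (4/3)·0.148148) = −0.75 · ln(0.802469) = −0.75 · (-0.220062) = 0.1650.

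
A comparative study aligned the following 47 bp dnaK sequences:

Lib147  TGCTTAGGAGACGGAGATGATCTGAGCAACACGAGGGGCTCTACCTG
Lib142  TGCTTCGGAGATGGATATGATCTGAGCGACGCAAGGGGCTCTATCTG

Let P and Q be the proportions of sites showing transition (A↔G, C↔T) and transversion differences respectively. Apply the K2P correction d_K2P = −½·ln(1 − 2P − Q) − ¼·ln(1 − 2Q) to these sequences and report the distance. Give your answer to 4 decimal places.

0.1696

The sequences differ at positions 6 (A/C, transversion), 12 (C/T, transition), 16 (G/T, transversion), 28 (A/G, transition), 31 (A/G, transition), 33 (G/A, transition), 44 (C/T, transition).
Of the 7 differences, 5 transitions and 2 transversions over 47 sites: P = 5/47 = 0.106383, Q = 2/47 = 0.042553.
d = −0.5·ln(0.744681) − 0.25·ln(0.914894) = −0.5·(-0.294799) − 0.25·(-0.088947) = 0.1696.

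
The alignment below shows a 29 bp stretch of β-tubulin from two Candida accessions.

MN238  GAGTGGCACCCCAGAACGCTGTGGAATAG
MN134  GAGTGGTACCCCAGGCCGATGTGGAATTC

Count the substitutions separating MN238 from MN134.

6

The sequences differ at positions 7 (C/T), 15 (A/G), 16 (A/C), 19 (C/A), 28 (A/T), 29 (G/C).
That gives 6 mismatches out of 29 aligned sites, so the Hamming distance is 6.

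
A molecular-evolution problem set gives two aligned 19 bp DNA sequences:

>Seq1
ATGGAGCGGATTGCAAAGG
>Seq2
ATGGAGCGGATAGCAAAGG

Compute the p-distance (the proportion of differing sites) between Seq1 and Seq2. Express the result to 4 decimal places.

0.0526

The sequences differ at position 12 (T/A).
There are 1 differences over 19 sites, so p = 1/19 = 0.0526.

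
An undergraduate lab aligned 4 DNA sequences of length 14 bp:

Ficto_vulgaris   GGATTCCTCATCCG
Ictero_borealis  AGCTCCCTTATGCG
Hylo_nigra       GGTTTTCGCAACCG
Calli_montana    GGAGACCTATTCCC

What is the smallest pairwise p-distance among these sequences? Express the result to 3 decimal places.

Pairwise Hamming distances:
  Ficto_vulgaris vs Ictero_borealis: 5
  Ficto_vulgaris vs Hylo_nigra: 4
  Ficto_vulgaris vs Calli_montana: 5
  Ictero_borealis vs Hylo_nigra: 8
  Ictero_borealis vs Calli_montana: 8
  Hylo_nigra vs Calli_montana: 9
The smallest is 4 mismatches, between Ficto_vulgaris and Hylo_nigra; p = 4/14 = 0.286.

0.286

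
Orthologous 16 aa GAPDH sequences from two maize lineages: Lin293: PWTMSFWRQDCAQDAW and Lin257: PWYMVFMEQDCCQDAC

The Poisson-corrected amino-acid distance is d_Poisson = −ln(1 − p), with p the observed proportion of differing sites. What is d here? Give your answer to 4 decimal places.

0.4700

The sequences differ at positions 3 (T/Y), 5 (S/V), 7 (W/M), 8 (R/E), 12 (A/C), 16 (W/C).
p = 6/16 = 0.375000.
d = −ln(1 − 0.375000) = −ln(0.625000) = 0.4700.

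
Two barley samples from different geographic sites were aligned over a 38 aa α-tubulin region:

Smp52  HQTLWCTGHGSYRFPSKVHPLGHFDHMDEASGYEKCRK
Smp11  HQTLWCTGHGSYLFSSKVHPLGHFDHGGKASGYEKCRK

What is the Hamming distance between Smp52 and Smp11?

The sequences differ at positions 13 (R/L), 15 (P/S), 27 (M/G), 28 (D/G), 29 (E/K).
That gives 5 mismatches out of 38 aligned sites, so the Hamming distance is 5.

5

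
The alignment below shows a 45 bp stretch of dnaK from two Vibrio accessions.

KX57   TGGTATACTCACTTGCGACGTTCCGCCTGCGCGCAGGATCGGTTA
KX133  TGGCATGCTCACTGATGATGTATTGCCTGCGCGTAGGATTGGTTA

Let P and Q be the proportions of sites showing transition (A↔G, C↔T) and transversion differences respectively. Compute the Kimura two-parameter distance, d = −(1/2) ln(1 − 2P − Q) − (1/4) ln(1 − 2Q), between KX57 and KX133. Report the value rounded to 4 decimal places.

0.3172

The sequences differ at positions 4 (T/C, transition), 7 (A/G, transition), 14 (T/G, transversion), 15 (G/A, transition), 16 (C/T, transition), 19 (C/T, transition), 22 (T/A, transversion), 23 (C/T, transition), 24 (C/T, transition), 34 (C/T, transition), 40 (C/T, transition).
Of the 11 differences, 9 transitions and 2 transversions over 45 sites: P = 9/45 = 0.200000, Q = 2/45 = 0.044444.
d = −0.5·ln(0.555556) − 0.25·ln(0.911112) = −0.5·(-0.587786) − 0.25·(-0.093089) = 0.3172.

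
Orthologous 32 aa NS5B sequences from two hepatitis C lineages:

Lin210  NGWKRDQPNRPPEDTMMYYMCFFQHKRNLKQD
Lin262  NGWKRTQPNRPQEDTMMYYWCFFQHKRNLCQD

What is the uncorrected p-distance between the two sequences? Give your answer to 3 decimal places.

Mismatches occur at site 6 (D→T), site 12 (P→Q), site 20 (M→W), site 30 (K→C).
There are 4 differences over 32 sites, so p = 4/32 = 0.125.

0.125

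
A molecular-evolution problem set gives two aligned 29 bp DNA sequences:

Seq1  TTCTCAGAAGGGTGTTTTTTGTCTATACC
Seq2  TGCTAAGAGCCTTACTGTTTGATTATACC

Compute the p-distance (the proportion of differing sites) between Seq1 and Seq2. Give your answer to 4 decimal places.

The sequences differ at positions 2 (T/G), 5 (C/A), 9 (A/G), 10 (G/C), 11 (G/C), 12 (G/T), 14 (G/A), 15 (T/C), 17 (T/G), 22 (T/A), 23 (C/T).
There are 11 differences over 29 sites, so p = 11/29 = 0.3793.

0.3793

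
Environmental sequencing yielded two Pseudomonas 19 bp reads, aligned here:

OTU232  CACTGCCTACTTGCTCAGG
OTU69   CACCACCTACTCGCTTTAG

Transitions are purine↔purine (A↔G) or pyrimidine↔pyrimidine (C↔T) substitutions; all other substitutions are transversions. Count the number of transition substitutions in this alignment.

Mismatches occur at site 4 (T→C, transition), site 5 (G→A, transition), site 12 (T→C, transition), site 16 (C→T, transition), site 17 (A→T, transversion), site 18 (G→A, transition).
Of the 6 differences, 5 transitions and 1 transversion, so the answer is 5.

5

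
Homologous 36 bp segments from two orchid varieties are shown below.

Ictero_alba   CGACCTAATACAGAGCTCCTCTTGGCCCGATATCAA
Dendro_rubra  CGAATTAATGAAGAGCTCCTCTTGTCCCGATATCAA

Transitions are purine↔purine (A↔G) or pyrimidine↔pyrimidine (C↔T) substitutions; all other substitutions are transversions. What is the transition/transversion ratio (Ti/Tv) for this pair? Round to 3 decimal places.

0.667

Differing sites — 4:C/A (Tv); 5:C/T (Ti); 10:A/G (Ti); 11:C/A (Tv); 25:G/T (Tv).
Of the 5 differences, 2 transitions and 3 transversions, so Ti/Tv = 2/3 = 0.667.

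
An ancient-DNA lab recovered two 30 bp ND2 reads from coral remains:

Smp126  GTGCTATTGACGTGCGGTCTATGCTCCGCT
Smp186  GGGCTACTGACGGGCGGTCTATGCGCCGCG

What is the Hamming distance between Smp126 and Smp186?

Differing sites — 2:T/G; 7:T/C; 13:T/G; 25:T/G; 30:T/G.
That gives 5 mismatches out of 30 aligned sites, so the Hamming distance is 5.

5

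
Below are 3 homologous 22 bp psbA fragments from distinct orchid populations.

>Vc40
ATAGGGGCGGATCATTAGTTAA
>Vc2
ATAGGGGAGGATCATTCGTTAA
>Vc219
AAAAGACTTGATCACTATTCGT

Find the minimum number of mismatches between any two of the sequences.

2

Pairwise Hamming distances:
  Vc40 vs Vc2: 2
  Vc40 vs Vc219: 11
  Vc2 vs Vc219: 12
The smallest is 2, between Vc40 and Vc2.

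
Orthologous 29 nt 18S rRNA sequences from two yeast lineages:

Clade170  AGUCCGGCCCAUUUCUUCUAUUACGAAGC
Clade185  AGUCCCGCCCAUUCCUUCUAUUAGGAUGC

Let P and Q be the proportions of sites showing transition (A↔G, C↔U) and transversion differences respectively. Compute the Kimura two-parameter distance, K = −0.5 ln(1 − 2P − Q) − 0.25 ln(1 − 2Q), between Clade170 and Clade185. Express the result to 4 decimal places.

Differing sites — 6:G/C (Tv); 14:U/C (Ti); 24:C/G (Tv); 27:A/U (Tv).
Of the 4 differences, 1 transition and 3 transversions over 29 sites: P = 1/29 = 0.034483, Q = 3/29 = 0.103448.
d = −0.5·ln(0.827586) − 0.25·ln(0.793104) = −0.5·(-0.189242) − 0.25·(-0.231801) = 0.1526.

0.1526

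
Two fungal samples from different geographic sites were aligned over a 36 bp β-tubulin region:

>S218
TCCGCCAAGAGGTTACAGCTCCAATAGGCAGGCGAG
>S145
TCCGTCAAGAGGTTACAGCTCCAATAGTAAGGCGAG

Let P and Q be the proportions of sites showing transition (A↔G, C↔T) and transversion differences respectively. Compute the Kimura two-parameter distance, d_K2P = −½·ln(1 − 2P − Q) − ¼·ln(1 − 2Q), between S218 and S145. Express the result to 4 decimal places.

Differing sites — 5:C/T (Ti); 28:G/T (Tv); 29:C/A (Tv).
Of the 3 differences, 1 transition and 2 transversions over 36 sites: P = 1/36 = 0.027778, Q = 2/36 = 0.055556.
d = −0.5·ln(0.888888) − 0.25·ln(0.888888) = −0.5·(-0.117784) − 0.25·(-0.117784) = 0.0883.

0.0883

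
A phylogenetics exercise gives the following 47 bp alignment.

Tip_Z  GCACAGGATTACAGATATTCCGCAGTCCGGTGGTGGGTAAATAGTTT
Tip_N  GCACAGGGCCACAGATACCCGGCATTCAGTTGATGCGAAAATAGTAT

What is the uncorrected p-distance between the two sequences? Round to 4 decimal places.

Differing sites — 8:A/G; 9:T/C; 10:T/C; 18:T/C; 19:T/C; 21:C/G; 25:G/T; 28:C/A; 30:G/T; 33:G/A; 36:G/C; 38:T/A; 46:T/A.
There are 13 differences over 47 sites, so p = 13/47 = 0.2766.

0.2766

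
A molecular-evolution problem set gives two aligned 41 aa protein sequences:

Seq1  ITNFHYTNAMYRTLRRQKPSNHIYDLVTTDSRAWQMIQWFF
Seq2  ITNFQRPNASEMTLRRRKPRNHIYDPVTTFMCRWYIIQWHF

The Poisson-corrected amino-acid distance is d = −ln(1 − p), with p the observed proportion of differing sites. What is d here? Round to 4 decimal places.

Mismatches occur at site 5 (H→Q), site 6 (Y→R), site 7 (T→P), site 10 (M→S), site 11 (Y→E), site 12 (R→M), site 17 (Q→R), site 20 (S→R), site 26 (L→P), site 30 (D→F), site 31 (S→M), site 32 (R→C), site 33 (A→R), site 35 (Q→Y), site 36 (M→I), site 40 (F→H).
p = 16/41 = 0.390244.
d = −ln(1 − 0.390244) = −ln(0.609756) = 0.4947.

0.4947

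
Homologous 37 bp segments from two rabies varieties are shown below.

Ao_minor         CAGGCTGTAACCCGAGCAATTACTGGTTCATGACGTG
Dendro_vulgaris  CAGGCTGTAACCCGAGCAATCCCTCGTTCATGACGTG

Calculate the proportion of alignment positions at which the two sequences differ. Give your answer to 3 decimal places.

0.081

Differing sites — 21:T/C; 22:A/C; 25:G/C.
There are 3 differences over 37 sites, so p = 3/37 = 0.081.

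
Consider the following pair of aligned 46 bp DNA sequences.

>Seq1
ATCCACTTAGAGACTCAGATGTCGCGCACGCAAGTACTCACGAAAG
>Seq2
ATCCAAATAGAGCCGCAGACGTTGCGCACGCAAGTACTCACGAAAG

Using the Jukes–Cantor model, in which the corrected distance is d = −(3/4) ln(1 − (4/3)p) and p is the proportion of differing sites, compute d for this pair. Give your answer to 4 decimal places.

The sequences differ at positions 6 (C/A), 7 (T/A), 13 (A/C), 15 (T/G), 20 (T/C), 23 (C/T).
p = 6/46 = 0.130435.
d = −0.75 · ln(1 − (4/3)·0.130435) = −0.75 · ln(0.826087) = −0.75 · (-0.191055) = 0.1433.

0.1433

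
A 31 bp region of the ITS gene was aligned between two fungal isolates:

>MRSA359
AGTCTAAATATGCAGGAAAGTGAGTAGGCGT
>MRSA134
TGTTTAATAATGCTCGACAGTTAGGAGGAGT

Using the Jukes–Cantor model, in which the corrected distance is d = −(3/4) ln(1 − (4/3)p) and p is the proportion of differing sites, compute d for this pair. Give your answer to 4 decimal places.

0.4217

Mismatches occur at site 1 (A→T), site 4 (C→T), site 8 (A→T), site 9 (T→A), site 14 (A→T), site 15 (G→C), site 18 (A→C), site 22 (G→T), site 25 (T→G), site 29 (C→A).
p = 10/31 = 0.322581.
d = −0.75 · ln(1 − (4/3)·0.322581) = −0.75 · ln(0.569892) = −0.75 · (-0.562308) = 0.4217.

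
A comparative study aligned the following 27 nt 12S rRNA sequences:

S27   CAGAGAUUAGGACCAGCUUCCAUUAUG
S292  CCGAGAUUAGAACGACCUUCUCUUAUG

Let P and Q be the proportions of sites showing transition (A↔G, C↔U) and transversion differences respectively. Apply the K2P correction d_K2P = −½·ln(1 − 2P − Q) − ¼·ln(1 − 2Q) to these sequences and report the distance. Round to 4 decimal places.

0.2635

The sequences differ at positions 2 (A/C, transversion), 11 (G/A, transition), 14 (C/G, transversion), 16 (G/C, transversion), 21 (C/U, transition), 22 (A/C, transversion).
Of the 6 differences, 2 transitions and 4 transversions over 27 sites: P = 2/27 = 0.074074, Q = 4/27 = 0.148148.
d = −0.5·ln(0.703704) − 0.25·ln(0.703704) = −0.5·(-0.351397) − 0.25·(-0.351397) = 0.2635.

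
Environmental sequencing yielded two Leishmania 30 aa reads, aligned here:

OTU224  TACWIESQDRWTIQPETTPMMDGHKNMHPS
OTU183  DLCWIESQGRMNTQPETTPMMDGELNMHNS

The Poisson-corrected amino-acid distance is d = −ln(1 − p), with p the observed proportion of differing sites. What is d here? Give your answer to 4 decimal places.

Differing sites — 1:T/D; 2:A/L; 9:D/G; 11:W/M; 12:T/N; 13:I/T; 24:H/E; 25:K/L; 29:P/N.
p = 9/30 = 0.300000.
d = −ln(1 − 0.300000) = −ln(0.700000) = 0.3567.

0.3567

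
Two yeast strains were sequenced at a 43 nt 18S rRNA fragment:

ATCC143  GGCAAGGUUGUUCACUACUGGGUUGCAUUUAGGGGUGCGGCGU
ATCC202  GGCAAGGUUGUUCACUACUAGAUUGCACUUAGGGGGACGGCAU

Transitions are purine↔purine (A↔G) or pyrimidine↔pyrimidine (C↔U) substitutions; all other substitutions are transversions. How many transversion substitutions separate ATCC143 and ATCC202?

1

The sequences differ at positions 20 (G/A, transition), 22 (G/A, transition), 28 (U/C, transition), 36 (U/G, transversion), 37 (G/A, transition), 42 (G/A, transition).
Of the 6 differences, 5 transitions and 1 transversion, so the answer is 1.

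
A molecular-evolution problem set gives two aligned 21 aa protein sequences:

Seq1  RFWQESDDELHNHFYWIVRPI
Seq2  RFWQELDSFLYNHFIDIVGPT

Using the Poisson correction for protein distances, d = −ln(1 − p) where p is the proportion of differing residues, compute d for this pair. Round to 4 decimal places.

0.4796

The sequences differ at positions 6 (S/L), 8 (D/S), 9 (E/F), 11 (H/Y), 15 (Y/I), 16 (W/D), 19 (R/G), 21 (I/T).
p = 8/21 = 0.380952.
d = −ln(1 − 0.380952) = −ln(0.619048) = 0.4796.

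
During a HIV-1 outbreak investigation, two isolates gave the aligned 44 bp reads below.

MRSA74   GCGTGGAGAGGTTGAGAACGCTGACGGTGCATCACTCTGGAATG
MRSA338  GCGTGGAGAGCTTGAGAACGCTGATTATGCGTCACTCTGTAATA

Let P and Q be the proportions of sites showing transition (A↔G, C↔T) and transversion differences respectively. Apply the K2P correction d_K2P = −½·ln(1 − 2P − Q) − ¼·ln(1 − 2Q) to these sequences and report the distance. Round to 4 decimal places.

0.1805

The sequences differ at positions 11 (G/C, transversion), 25 (C/T, transition), 26 (G/T, transversion), 27 (G/A, transition), 31 (A/G, transition), 40 (G/T, transversion), 44 (G/A, transition).
Of the 7 differences, 4 transitions and 3 transversions over 44 sites: P = 4/44 = 0.090909, Q = 3/44 = 0.068182.
d = −0.5·ln(0.750000) − 0.25·ln(0.863636) = −0.5·(-0.287682) − 0.25·(-0.146604) = 0.1805.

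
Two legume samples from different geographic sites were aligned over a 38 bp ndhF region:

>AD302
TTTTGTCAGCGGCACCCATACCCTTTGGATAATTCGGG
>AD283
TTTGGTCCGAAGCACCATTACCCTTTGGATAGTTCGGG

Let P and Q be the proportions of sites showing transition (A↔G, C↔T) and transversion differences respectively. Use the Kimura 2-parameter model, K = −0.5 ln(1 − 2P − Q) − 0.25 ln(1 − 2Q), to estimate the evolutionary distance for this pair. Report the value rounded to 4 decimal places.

0.2115

The sequences differ at positions 4 (T/G, transversion), 8 (A/C, transversion), 10 (C/A, transversion), 11 (G/A, transition), 17 (C/A, transversion), 18 (A/T, transversion), 32 (A/G, transition).
Of the 7 differences, 2 transitions and 5 transversions over 38 sites: P = 2/38 = 0.052632, Q = 5/38 = 0.131579.
d = −0.5·ln(0.763157) − 0.25·ln(0.736842) = −0.5·(-0.270292) − 0.25·(-0.305382) = 0.2115.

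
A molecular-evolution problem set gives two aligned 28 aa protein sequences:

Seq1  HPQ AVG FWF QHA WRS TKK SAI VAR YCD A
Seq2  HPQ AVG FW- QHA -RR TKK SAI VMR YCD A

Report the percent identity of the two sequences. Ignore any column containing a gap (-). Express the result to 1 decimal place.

Excluding the 2 gap columns leaves 26 comparable sites.
Mismatches occur at site 15 (S↔R), site 23 (A↔M).
24 of the 26 comparable sites match, so the percent identity is 24/26 × 100 = 92.3%.

92.3%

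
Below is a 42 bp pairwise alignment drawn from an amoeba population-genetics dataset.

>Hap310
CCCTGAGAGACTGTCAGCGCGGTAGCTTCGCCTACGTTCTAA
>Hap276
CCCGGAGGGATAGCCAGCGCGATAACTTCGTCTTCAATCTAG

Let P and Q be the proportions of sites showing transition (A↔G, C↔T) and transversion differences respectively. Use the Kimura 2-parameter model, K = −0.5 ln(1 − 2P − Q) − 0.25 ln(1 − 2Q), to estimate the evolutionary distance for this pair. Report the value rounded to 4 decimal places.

The sequences differ at positions 4 (T/G, transversion), 8 (A/G, transition), 11 (C/T, transition), 12 (T/A, transversion), 14 (T/C, transition), 22 (G/A, transition), 25 (G/A, transition), 31 (C/T, transition), 34 (A/T, transversion), 36 (G/A, transition), 37 (T/A, transversion), 42 (A/G, transition).
Of the 12 differences, 8 transitions and 4 transversions over 42 sites: P = 8/42 = 0.190476, Q = 4/42 = 0.095238.
d = −0.5·ln(0.523810) − 0.25·ln(0.809524) = −0.5·(-0.646626) − 0.25·(-0.211309) = 0.3761.

0.3761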